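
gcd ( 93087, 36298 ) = 1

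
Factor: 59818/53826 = 29909/26913 = 3^( - 1)*11^1*2719^1 * 8971^( - 1) 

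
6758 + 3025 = 9783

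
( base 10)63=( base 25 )2D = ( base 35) 1s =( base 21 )30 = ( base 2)111111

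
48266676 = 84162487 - 35895811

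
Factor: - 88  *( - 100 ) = 2^5 *5^2*11^1  =  8800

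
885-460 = 425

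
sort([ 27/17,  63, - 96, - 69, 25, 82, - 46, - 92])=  [ - 96, - 92, - 69, -46,27/17,  25,63,82 ] 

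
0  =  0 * 747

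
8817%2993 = 2831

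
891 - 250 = 641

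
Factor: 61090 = 2^1*5^1*41^1*149^1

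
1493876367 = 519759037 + 974117330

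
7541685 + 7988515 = 15530200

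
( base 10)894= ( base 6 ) 4050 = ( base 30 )to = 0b1101111110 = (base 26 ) 18A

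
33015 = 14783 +18232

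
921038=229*4022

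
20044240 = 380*52748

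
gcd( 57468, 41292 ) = 12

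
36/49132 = 9/12283=0.00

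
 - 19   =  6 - 25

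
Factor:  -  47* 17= - 17^1*47^1 = - 799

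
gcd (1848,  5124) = 84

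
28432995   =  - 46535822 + 74968817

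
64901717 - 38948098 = 25953619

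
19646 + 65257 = 84903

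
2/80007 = 2/80007  =  0.00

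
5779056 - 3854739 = 1924317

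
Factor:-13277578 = -2^1*17^1*23^1 *16979^1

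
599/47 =12 + 35/47 = 12.74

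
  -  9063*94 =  - 851922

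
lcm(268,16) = 1072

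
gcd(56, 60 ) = 4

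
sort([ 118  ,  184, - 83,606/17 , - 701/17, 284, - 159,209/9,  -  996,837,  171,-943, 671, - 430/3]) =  [ - 996,  -  943, - 159 , - 430/3, - 83, - 701/17,209/9,606/17,118 , 171,184,284,671,  837] 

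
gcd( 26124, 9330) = 1866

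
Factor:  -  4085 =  - 5^1*19^1*43^1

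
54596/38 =27298/19= 1436.74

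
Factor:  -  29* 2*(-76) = 4408 = 2^3*19^1*29^1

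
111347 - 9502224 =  - 9390877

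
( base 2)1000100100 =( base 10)548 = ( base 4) 20210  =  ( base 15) 268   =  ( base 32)H4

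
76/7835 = 76/7835 = 0.01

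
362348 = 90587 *4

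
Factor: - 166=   -  2^1*83^1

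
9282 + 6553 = 15835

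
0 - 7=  - 7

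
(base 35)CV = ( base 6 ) 2031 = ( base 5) 3301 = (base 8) 703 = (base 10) 451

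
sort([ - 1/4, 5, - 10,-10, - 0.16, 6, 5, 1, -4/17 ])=[ - 10, - 10, - 1/4,-4/17, - 0.16, 1, 5,  5,6] 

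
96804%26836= 16296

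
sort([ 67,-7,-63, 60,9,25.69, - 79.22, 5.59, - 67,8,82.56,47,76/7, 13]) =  [ - 79.22, - 67,  -  63,-7,5.59, 8,9,76/7,13, 25.69,47, 60,67,82.56 ]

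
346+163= 509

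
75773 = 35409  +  40364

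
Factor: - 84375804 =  - 2^2*3^1*43^1 * 101^1 * 1619^1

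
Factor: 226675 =5^2*9067^1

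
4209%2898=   1311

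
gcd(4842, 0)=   4842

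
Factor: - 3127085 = - 5^1*13^1 * 48109^1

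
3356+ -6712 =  - 3356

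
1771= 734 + 1037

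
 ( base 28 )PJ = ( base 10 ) 719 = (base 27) qh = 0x2CF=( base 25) 13J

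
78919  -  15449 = 63470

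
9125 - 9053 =72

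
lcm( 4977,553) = 4977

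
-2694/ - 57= 47 + 5/19 = 47.26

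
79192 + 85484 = 164676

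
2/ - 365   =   - 2/365 = - 0.01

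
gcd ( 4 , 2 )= 2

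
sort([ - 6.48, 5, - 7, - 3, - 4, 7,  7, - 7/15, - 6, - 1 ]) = [ - 7 , - 6.48, - 6, - 4 , - 3, - 1, - 7/15, 5, 7, 7 ]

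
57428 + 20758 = 78186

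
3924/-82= - 48 + 6/41 = -47.85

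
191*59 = 11269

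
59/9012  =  59/9012=0.01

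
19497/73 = 267 + 6/73 = 267.08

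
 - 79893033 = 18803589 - 98696622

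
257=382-125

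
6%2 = 0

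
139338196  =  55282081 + 84056115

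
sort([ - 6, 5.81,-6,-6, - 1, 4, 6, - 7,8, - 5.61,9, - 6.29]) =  [ - 7, - 6.29, - 6, - 6, - 6, - 5.61, - 1, 4, 5.81, 6,  8, 9]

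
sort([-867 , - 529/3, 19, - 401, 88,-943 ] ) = [ - 943 ,-867, - 401  ,  -  529/3 , 19, 88] 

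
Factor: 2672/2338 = 8/7 = 2^3*7^(  -  1)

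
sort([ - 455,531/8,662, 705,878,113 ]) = [ - 455, 531/8,113,662,705, 878 ]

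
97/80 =1 + 17/80 = 1.21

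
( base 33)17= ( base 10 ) 40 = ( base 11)37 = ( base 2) 101000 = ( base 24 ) 1G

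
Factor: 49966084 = 2^2* 7^2*254929^1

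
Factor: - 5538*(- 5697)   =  31549986 = 2^1*3^4*13^1*71^1*211^1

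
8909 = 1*8909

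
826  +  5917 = 6743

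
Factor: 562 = 2^1 * 281^1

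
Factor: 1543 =1543^1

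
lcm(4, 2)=4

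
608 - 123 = 485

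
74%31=12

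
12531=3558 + 8973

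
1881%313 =3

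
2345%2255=90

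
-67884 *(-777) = 52745868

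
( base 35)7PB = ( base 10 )9461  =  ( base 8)22365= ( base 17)1FC9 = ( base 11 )7121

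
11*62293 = 685223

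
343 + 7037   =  7380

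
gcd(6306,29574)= 6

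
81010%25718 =3856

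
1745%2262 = 1745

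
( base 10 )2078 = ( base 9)2758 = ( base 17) 734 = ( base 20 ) 53I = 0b100000011110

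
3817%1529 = 759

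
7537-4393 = 3144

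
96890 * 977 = 94661530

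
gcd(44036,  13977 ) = 1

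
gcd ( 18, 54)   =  18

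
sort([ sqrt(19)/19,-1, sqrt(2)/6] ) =[ - 1, sqrt(19)/19, sqrt(2 )/6 ]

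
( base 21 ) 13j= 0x20B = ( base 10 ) 523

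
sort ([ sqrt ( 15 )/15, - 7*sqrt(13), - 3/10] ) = [- 7 * sqrt (13), - 3/10,sqrt( 15) /15 ] 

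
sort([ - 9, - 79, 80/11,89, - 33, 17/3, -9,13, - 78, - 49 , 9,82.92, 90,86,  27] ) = [-79 , - 78,-49, - 33, -9, - 9,17/3,80/11, 9,13,27,82.92,86, 89,90 ] 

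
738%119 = 24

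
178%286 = 178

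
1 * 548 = 548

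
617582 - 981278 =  - 363696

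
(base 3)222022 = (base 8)1306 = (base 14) 38a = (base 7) 2033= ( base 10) 710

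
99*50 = 4950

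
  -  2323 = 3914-6237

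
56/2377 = 56/2377  =  0.02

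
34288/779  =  34288/779=44.02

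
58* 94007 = 5452406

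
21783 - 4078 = 17705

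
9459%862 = 839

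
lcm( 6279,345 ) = 31395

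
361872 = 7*51696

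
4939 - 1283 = 3656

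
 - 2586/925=-2586/925 = -2.80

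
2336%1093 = 150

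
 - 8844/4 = - 2211 = -2211.00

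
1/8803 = 1/8803= 0.00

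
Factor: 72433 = 113^1*641^1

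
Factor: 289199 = 19^1*31^1*491^1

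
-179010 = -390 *459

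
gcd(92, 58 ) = 2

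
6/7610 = 3/3805 = 0.00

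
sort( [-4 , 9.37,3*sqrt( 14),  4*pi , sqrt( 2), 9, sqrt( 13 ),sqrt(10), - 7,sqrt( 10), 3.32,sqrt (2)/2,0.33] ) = [ - 7, - 4, 0.33,sqrt(2 ) /2,sqrt (2),  sqrt(10 ),  sqrt(10 ),3.32 , sqrt(  13 ),9,9.37,3  *sqrt ( 14), 4 * pi]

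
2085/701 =2085/701 = 2.97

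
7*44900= 314300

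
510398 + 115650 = 626048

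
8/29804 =2/7451 = 0.00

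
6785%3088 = 609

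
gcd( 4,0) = 4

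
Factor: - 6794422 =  - 2^1*3397211^1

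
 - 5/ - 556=5/556 = 0.01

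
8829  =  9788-959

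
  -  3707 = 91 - 3798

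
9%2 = 1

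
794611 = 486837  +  307774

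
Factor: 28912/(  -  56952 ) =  - 2^1 * 3^ ( - 2) * 7^( - 1 )* 13^1*113^ (-1 )* 139^1 = - 3614/7119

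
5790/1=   5790 = 5790.00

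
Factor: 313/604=2^( - 2 ) * 151^(-1 )*313^1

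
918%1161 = 918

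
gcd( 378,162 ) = 54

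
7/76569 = 7/76569= 0.00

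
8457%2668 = 453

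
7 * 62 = 434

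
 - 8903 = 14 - 8917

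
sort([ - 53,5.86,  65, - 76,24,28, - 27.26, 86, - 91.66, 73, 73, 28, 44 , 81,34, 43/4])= [ - 91.66 ,  -  76, - 53, - 27.26,5.86, 43/4 , 24, 28, 28, 34,44,65, 73, 73, 81,86]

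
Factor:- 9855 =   -  3^3 * 5^1 *73^1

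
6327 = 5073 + 1254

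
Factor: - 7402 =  - 2^1*3701^1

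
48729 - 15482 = 33247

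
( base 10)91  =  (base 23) 3m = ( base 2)1011011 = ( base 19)4F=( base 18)51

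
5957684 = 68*87613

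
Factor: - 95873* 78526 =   -  7528523198 = - 2^1*7^1 * 71^1*79^1*95873^1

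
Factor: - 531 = -3^2 * 59^1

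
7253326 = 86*84341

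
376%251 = 125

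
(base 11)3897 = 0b1001111001011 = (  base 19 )E0D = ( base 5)130232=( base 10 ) 5067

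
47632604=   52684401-5051797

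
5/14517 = 5/14517 = 0.00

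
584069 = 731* 799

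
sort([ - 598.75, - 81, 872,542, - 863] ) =[ - 863, - 598.75,  -  81,542,872 ]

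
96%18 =6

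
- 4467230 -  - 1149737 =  - 3317493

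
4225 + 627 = 4852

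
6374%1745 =1139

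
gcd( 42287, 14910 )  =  7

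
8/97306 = 4/48653= 0.00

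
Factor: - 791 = -7^1*113^1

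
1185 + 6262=7447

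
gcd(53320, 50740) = 860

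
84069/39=28023/13 = 2155.62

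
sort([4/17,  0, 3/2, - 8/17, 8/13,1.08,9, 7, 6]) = [ -8/17 , 0,4/17,  8/13, 1.08, 3/2,  6, 7,9 ] 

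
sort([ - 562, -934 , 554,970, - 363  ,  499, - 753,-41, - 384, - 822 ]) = [ - 934 ,-822, - 753 ,  -  562, - 384,-363, - 41, 499, 554, 970] 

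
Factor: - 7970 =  - 2^1*5^1*797^1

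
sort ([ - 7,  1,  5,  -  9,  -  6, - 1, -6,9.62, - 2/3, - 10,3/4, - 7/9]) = [-10  , - 9, - 7, - 6, -6,-1, - 7/9, - 2/3,3/4,  1,5,  9.62]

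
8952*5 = 44760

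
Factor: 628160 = 2^6*5^1*13^1 *151^1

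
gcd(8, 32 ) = 8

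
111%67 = 44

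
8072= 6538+1534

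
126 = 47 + 79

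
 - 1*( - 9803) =9803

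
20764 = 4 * 5191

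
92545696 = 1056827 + 91488869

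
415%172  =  71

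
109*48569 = 5294021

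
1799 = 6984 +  - 5185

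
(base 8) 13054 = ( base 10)5676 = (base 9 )7706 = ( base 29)6ll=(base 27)7l6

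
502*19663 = 9870826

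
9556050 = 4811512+4744538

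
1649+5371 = 7020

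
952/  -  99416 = -1 + 724/731 =- 0.01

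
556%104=36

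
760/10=76 = 76.00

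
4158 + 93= 4251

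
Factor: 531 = 3^2*59^1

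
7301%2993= 1315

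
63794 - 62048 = 1746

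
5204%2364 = 476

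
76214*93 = 7087902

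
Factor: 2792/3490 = 4/5 = 2^2*5^( - 1 )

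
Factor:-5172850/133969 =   -  2^1*5^2*11^ (-1)*19^( - 1 ) * 641^( - 1 )*103457^1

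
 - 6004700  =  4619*(  -  1300)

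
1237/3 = 412 + 1/3 = 412.33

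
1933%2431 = 1933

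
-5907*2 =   -  11814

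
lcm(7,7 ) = 7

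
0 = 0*959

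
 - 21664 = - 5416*4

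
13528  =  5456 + 8072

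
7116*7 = 49812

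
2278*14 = 31892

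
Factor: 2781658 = 2^1 * 11^1*227^1*557^1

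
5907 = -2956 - -8863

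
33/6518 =33/6518 = 0.01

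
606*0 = 0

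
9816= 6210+3606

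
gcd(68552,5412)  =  1804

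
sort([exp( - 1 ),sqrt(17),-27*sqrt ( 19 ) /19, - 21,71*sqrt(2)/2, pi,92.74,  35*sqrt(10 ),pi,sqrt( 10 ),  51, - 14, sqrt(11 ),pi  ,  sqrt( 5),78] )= [-21, -14,  -  27*sqrt( 19)/19,exp(  -  1),sqrt (5), pi, pi,pi , sqrt( 10 ),sqrt(11 ), sqrt( 17 ), 71*sqrt ( 2) /2, 51,78, 92.74,35*sqrt( 10)]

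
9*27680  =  249120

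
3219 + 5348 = 8567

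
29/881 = 29/881 = 0.03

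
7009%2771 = 1467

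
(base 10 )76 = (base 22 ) 3A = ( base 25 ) 31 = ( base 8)114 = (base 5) 301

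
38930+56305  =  95235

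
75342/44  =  1712+7/22 = 1712.32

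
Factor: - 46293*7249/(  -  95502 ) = 2^ (-1)*13^1*659^1*1187^1*1447^( - 1)= 10169029/2894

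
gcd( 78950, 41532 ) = 2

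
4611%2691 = 1920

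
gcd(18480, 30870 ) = 210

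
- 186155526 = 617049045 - 803204571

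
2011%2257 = 2011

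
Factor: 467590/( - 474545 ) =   -  874/887 = - 2^1* 19^1*23^1*887^(-1)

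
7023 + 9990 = 17013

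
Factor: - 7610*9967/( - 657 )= 75848870/657   =  2^1*3^(  -  2)*5^1*73^( - 1)*761^1*9967^1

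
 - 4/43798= - 2/21899 = - 0.00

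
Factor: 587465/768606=2^( -1)*3^( -1)*5^1 * 53^(- 1)*293^1*401^1 * 2417^(-1 ) 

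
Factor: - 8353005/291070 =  - 2^( - 1)*3^1*13^( - 1)*2239^( - 1)*556867^1=-1670601/58214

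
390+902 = 1292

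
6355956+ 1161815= 7517771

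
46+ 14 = 60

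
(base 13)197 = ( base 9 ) 355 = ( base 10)293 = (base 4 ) 10211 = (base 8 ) 445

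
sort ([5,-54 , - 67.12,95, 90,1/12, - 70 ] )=[ - 70, - 67.12 , - 54, 1/12,5, 90, 95]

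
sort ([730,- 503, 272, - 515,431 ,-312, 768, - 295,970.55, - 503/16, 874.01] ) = [ - 515, - 503, - 312, - 295,  -  503/16, 272,431,730,768,  874.01, 970.55 ]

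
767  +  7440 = 8207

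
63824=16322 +47502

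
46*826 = 37996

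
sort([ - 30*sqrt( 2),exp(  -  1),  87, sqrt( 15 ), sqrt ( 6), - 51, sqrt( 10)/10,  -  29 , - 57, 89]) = [ - 57,  -  51,  -  30*sqrt(2 ),  -  29, sqrt( 10)/10, exp( - 1),sqrt (6),sqrt( 15), 87, 89 ]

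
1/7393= 1/7393 = 0.00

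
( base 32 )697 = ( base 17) 154d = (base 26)9DH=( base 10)6439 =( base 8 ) 14447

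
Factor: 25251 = 3^1* 19^1*443^1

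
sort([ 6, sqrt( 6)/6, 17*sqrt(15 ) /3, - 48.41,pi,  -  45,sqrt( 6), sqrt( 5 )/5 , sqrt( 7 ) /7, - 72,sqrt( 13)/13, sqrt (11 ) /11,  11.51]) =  [ - 72, - 48.41 ,-45,sqrt(13 ) /13,sqrt( 11 ) /11, sqrt( 7)/7, sqrt( 6 )/6, sqrt( 5) /5,sqrt(6), pi,  6,11.51 , 17*sqrt(15 ) /3 ] 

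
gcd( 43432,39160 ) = 712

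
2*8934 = 17868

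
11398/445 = 11398/445 = 25.61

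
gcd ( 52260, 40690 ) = 130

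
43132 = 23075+20057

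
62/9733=62/9733  =  0.01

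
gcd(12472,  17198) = 2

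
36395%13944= 8507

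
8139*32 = 260448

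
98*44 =4312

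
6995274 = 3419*2046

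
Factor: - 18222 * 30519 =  - 2^1 * 3^3 * 3037^1*3391^1 = -556117218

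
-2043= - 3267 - - 1224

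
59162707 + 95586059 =154748766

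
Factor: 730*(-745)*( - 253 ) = 2^1*5^2 * 11^1*23^1 * 73^1*149^1=137594050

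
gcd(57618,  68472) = 54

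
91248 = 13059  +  78189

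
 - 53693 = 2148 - 55841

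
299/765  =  299/765   =  0.39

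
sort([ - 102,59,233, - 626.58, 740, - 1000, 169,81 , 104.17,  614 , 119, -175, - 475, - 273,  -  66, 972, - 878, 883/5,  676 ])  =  [  -  1000, -878, - 626.58, - 475,-273, - 175, - 102, - 66,  59 , 81, 104.17, 119,169 , 883/5,233,614,676,740,972 ] 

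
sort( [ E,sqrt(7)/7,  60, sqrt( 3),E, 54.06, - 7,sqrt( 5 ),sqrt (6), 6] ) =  [ - 7,sqrt( 7 )/7,  sqrt (3), sqrt( 5 ) , sqrt( 6),E, E , 6,  54.06,60 ]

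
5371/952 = 5 + 611/952 = 5.64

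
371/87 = 4+23/87  =  4.26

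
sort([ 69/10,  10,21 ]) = [ 69/10,10 , 21 ]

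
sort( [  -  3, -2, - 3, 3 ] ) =[ - 3 , - 3,-2, 3] 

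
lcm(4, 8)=8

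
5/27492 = 5/27492 = 0.00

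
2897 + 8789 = 11686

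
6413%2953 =507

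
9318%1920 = 1638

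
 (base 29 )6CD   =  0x151F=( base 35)4eh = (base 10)5407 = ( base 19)EIB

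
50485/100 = 504 + 17/20 = 504.85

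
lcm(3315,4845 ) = 62985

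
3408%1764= 1644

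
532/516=1  +  4/129  =  1.03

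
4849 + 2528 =7377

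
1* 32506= 32506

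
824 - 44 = 780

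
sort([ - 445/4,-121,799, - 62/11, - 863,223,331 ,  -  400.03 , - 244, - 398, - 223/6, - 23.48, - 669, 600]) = [  -  863, - 669, - 400.03, -398,-244, - 121, - 445/4, - 223/6, - 23.48,-62/11 , 223,331,600,799 ] 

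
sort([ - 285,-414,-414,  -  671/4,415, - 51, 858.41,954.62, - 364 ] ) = [-414,-414, - 364, - 285, - 671/4, - 51, 415 , 858.41,954.62]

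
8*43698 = 349584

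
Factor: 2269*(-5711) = - 12958259 = -  2269^1*5711^1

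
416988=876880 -459892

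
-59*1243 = - 73337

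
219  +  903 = 1122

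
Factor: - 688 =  - 2^4 * 43^1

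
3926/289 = 13+169/289 = 13.58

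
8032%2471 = 619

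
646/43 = 15 + 1/43  =  15.02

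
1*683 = 683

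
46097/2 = 23048+1/2  =  23048.50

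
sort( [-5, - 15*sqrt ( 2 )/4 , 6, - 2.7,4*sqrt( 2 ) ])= [ - 15*sqrt(2)/4, - 5,-2.7,4* sqrt(2 ),6 ] 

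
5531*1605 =8877255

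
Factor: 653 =653^1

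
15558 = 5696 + 9862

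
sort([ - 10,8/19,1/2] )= [ - 10,  8/19, 1/2] 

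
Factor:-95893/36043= -7^1*103^1*271^(-1) = - 721/271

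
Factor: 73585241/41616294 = 2^( - 1) * 3^(-1 ) *73^1*827^( - 1)*8387^( - 1)*1008017^1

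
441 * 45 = 19845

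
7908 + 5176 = 13084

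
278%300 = 278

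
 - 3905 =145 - 4050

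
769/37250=769/37250 = 0.02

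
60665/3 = 20221  +  2/3 = 20221.67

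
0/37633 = 0 = 0.00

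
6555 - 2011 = 4544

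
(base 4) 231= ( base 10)45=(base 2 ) 101101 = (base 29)1g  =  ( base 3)1200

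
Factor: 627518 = 2^1*263^1*1193^1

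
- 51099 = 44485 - 95584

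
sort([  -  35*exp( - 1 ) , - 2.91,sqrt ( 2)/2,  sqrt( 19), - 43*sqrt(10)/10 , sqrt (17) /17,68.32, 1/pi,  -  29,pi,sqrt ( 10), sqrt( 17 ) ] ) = [-29,-43*sqrt( 10) /10 ,-35*exp( - 1 ),  -  2.91, sqrt( 17 ) /17,1/pi, sqrt(2) /2  ,  pi, sqrt( 10) , sqrt( 17), sqrt( 19 ),68.32 ]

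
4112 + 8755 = 12867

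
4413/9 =490 + 1/3 = 490.33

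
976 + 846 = 1822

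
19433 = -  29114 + 48547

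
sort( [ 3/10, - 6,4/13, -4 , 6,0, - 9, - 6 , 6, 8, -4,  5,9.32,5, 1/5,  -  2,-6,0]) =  [ - 9,-6, - 6, - 6, - 4,  -  4, - 2,  0, 0,1/5,  3/10,4/13,5, 5 , 6, 6 , 8, 9.32]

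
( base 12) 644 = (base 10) 916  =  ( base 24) 1e4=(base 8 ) 1624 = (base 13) 556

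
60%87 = 60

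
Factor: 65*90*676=2^3*3^2*5^2*13^3 = 3954600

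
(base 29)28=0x42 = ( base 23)2K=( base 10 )66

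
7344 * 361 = 2651184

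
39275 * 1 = 39275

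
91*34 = 3094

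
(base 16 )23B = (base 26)LP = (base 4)20323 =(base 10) 571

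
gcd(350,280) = 70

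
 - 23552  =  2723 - 26275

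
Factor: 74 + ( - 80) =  - 6 = - 2^1*3^1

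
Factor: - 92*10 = - 920 = - 2^3 * 5^1 * 23^1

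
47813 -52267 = -4454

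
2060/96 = 21 + 11/24 = 21.46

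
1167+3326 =4493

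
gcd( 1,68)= 1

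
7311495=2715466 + 4596029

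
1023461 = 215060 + 808401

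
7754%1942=1928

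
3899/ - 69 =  - 3899/69 = -  56.51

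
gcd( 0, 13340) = 13340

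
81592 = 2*40796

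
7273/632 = 7273/632 = 11.51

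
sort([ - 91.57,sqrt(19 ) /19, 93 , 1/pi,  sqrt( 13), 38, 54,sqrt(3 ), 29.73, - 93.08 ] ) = [ - 93.08,  -  91.57, sqrt(19 ) /19, 1/pi, sqrt( 3),sqrt( 13 ),29.73,38, 54,93]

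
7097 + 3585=10682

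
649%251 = 147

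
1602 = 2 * 801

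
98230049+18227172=116457221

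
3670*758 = 2781860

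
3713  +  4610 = 8323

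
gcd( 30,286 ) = 2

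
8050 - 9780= - 1730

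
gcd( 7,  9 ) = 1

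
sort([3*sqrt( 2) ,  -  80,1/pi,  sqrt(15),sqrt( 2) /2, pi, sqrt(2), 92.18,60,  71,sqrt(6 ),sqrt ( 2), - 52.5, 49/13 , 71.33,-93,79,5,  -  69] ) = [ - 93,-80,-69 ,  -  52.5,1/pi , sqrt( 2 )/2,sqrt( 2),sqrt( 2 ), sqrt( 6),pi,49/13, sqrt(15),3*sqrt( 2),5,60, 71,  71.33,79,92.18]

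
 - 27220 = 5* (-5444 ) 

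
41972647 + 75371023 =117343670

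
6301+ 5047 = 11348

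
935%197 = 147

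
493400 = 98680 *5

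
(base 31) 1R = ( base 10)58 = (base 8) 72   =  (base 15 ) 3d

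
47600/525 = 90+2/3 = 90.67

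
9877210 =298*33145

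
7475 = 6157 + 1318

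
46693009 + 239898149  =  286591158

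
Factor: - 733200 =-2^4*3^1*5^2*13^1 * 47^1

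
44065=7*6295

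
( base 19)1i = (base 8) 45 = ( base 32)15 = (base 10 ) 37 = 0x25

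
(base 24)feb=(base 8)21433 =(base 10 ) 8987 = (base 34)7qb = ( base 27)C8N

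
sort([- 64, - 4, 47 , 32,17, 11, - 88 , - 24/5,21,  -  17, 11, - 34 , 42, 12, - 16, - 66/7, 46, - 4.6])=[ - 88,-64 , - 34, - 17, -16,- 66/7, - 24/5, - 4.6,-4, 11,11 , 12,17,21,32 , 42, 46 , 47 ] 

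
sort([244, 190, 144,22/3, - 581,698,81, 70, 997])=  [-581, 22/3, 70 , 81,144, 190 , 244,698,997 ] 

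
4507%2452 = 2055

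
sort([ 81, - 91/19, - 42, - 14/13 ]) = [ - 42, - 91/19  ,  -  14/13, 81 ]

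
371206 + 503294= 874500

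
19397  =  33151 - 13754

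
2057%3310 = 2057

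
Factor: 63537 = 3^1*21179^1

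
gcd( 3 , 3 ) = 3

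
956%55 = 21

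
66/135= 22/45 = 0.49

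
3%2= 1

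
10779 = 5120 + 5659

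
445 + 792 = 1237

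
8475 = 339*25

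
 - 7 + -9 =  - 16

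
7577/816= 9  +  233/816 = 9.29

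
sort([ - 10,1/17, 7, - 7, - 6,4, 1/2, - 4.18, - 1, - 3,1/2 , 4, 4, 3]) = [ - 10, - 7, - 6, - 4.18,-3,  -  1,1/17,1/2,1/2, 3 , 4, 4, 4,7] 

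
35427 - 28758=6669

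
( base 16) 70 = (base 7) 220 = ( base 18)64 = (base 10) 112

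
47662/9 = 47662/9 = 5295.78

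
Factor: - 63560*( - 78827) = 2^3 * 5^1* 7^2*227^1*11261^1 = 5010244120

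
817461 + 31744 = 849205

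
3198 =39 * 82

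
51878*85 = 4409630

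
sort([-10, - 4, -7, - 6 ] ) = [ - 10,-7 ,-6,-4]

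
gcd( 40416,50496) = 96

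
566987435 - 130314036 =436673399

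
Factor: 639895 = 5^1* 127979^1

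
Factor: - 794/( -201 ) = 2^1*3^( - 1)*67^(-1 ) * 397^1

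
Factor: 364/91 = 4 =2^2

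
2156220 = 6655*324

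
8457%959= 785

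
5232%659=619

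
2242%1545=697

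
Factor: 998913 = 3^1*23^1*31^1*467^1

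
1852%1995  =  1852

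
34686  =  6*5781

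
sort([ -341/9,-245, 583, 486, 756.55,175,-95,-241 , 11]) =[-245, - 241, - 95, - 341/9,11,175,486, 583, 756.55 ] 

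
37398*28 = 1047144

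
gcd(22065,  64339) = 1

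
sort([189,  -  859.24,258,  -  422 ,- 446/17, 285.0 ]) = [- 859.24, - 422,-446/17, 189,  258,285.0]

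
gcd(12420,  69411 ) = 3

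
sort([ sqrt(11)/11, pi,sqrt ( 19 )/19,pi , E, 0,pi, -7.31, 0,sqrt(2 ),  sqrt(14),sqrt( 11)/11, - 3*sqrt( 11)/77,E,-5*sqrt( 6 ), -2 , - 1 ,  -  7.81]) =[ - 5 * sqrt( 6 ), - 7.81, - 7.31,-2,-1,-3*sqrt(11 ) /77,0,0,sqrt(19) /19,sqrt( 11 ) /11, sqrt( 11)/11,sqrt(2 ), E,E,pi, pi,pi,sqrt(14 )]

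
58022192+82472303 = 140494495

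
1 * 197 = 197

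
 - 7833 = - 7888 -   -  55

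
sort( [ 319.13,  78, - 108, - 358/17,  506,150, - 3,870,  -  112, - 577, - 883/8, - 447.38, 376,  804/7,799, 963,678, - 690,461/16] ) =[ - 690, - 577, - 447.38, - 112,-883/8, - 108 , - 358/17,-3  ,  461/16,78, 804/7,150,319.13,  376,  506,678, 799,  870, 963]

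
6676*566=3778616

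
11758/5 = 11758/5= 2351.60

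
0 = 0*( - 205 ) 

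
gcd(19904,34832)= 4976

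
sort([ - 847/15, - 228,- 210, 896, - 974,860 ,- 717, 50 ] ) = [ - 974, - 717, - 228, - 210, - 847/15,  50,  860, 896 ] 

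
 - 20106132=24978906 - 45085038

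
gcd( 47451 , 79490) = 1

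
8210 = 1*8210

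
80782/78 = 3107/3 = 1035.67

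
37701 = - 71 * (- 531)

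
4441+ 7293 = 11734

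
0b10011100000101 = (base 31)ac7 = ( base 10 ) 9989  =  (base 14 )38d7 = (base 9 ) 14628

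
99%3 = 0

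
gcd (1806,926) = 2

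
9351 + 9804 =19155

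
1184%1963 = 1184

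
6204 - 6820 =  - 616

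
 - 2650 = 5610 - 8260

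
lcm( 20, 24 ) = 120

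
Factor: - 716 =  - 2^2*179^1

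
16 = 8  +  8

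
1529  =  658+871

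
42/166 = 21/83 = 0.25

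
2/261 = 2/261= 0.01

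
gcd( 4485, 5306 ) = 1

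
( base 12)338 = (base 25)j1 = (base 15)21b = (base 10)476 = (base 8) 734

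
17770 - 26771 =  - 9001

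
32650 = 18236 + 14414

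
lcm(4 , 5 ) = 20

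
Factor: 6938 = 2^1 * 3469^1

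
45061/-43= - 1048 + 3/43 = - 1047.93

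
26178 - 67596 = -41418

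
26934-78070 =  - 51136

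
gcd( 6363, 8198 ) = 1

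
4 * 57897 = 231588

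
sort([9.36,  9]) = [9,9.36]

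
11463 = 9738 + 1725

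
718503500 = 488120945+230382555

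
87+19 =106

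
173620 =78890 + 94730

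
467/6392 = 467/6392 = 0.07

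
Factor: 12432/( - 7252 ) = - 2^2*3^1*7^(  -  1) = - 12/7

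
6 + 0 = 6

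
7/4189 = 7/4189 = 0.00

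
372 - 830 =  - 458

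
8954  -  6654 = 2300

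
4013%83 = 29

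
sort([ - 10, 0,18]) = [-10, 0,18]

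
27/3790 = 27/3790 = 0.01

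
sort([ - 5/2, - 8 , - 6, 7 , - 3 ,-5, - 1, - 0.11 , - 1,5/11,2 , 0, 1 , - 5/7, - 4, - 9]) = [ - 9, -8 , - 6, - 5, - 4 , - 3,-5/2,- 1 , - 1 , -5/7, - 0.11,0 , 5/11,1, 2 , 7 ] 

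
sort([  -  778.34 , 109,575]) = [ - 778.34,109,575 ] 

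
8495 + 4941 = 13436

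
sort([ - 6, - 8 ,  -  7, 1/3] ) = [ - 8,  -  7,-6,1/3] 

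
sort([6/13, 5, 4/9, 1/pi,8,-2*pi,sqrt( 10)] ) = [ - 2*pi, 1/pi,  4/9, 6/13, sqrt( 10), 5,8 ] 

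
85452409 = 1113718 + 84338691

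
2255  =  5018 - 2763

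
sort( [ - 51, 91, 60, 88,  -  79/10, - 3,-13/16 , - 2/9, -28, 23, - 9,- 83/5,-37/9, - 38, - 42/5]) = [ - 51, - 38,-28 , - 83/5, - 9, - 42/5, - 79/10 ,  -  37/9, - 3, - 13/16, - 2/9, 23, 60 , 88, 91 ]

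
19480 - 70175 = -50695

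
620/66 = 310/33 = 9.39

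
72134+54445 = 126579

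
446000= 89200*5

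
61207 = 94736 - 33529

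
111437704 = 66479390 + 44958314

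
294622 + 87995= 382617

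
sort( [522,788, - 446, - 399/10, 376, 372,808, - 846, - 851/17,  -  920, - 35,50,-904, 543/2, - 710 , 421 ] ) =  [ - 920, - 904, -846, - 710,-446, - 851/17, - 399/10, - 35,50,543/2,372, 376,421,522, 788,808]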